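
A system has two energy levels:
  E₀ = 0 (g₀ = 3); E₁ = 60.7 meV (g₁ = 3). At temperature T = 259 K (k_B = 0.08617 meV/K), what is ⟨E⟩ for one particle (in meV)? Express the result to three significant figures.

k_BT = 0.08617 × 259 K = 22.318 meV.
Eᵢ/kT = 0, 2.7198.
Z = Σ gᵢe^(−Eᵢ/kT) = 3·e^(−0) + 3·e^(−2.7198) = 3.0000 + 0.19766 = 3.1977.
⟨E⟩ = Σ Eᵢ gᵢe^(−Eᵢ/kT) / Z = (0·3.0000 + 60.7·0.19766) / 3.1977 = 3.75 meV.

3.75 meV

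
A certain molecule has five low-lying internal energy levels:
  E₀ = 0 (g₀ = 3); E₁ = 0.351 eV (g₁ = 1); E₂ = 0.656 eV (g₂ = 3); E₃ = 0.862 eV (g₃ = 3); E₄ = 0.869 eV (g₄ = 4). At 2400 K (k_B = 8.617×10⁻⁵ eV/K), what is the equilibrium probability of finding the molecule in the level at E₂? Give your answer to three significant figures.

k_BT = 8.617×10⁻⁵ × 2400 K = 0.20681 eV.
Eᵢ/kT = 0, 1.6972, 3.1720, 4.1681, 4.2019.
Z = Σ gᵢe^(−Eᵢ/kT) = 3·e^(−0) + 1·e^(−1.6972) + 3·e^(−3.1720) + 3·e^(−4.1681) + 4·e^(−4.2019) = 3.0000 + 0.18320 + 0.12576 + 0.046445 + 0.059868 = 3.4153.
P₂ = g₂ e^(−E₂/kT) / Z = 0.12576/3.4153 = 0.0368.

0.0368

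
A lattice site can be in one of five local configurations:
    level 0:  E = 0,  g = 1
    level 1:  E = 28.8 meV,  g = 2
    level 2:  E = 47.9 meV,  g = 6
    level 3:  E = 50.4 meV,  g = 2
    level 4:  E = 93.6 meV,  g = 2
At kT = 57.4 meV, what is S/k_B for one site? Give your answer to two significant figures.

Eᵢ/kT = 0, 0.5017, 0.8345, 0.8780, 1.631.
Z = Σ gᵢe^(−Eᵢ/kT) = 1·e^(−0) + 2·e^(−0.5017) + 6·e^(−0.8345) + 2·e^(−0.8780) + 2·e^(−1.631) = 1.000 + 1.211 + 2.605 + 0.8312 + 0.3915 = 6.039.
⟨E⟩ = Σ EᵢPᵢ = 39.44 meV.
S/k_B = ln Z + ⟨E⟩/kT = ln(6.039) + 39.44/57.4 = 1.798 + 0.6871 = 2.5.

2.5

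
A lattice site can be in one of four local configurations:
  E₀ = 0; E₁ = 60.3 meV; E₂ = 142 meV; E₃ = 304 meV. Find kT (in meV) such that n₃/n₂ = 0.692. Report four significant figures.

440.0 meV

n₃/n₂ = exp[−(E₃−E₂)/kT] = 0.692.
⇒ (E₃−E₂)/kT = ln(1/0.692) = ln(1.44509) = 0.368172.
kT = 162 meV / 0.368172 = 440.0 meV.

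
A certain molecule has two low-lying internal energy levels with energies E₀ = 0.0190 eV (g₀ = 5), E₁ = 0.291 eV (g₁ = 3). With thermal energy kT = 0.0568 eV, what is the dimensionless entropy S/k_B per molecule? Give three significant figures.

1.64

Eᵢ/kT = 0.33451, 5.1232.
Z = Σ gᵢe^(−Eᵢ/kT) = 5·e^(−0.33451) + 3·e^(−5.1232) = 3.5784 + 0.017871 = 3.5963.
⟨E⟩ = Σ EᵢPᵢ = 0.020351 eV.
S/k_B = ln Z + ⟨E⟩/kT = ln(3.5963) + 0.020351/0.0568 = 1.2799 + 0.35829 = 1.64.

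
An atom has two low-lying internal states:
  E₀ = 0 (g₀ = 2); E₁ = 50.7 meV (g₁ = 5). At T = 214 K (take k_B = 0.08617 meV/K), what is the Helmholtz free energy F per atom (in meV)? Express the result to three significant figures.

k_BT = 0.08617 × 214 K = 18.440 meV.
Eᵢ/kT = 0, 2.7495.
Z = Σ gᵢe^(−Eᵢ/kT) = 2·e^(−0) + 5·e^(−2.7495) = 2.0000 + 0.31980 = 2.3198.
F = −kT ln Z = −18.440 × ln(2.3198) = −18.440 × 0.84148 = -15.5 meV.

-15.5 meV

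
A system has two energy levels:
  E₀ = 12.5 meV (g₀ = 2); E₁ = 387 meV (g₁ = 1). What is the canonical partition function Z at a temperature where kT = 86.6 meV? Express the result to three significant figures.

Z = 1.74

Eᵢ/kT = 0.14434, 4.4688.
Z = Σ gᵢe^(−Eᵢ/kT) = 2·e^(−0.14434) + 1·e^(−4.4688) = 1.7312 + 0.011461 = 1.7427.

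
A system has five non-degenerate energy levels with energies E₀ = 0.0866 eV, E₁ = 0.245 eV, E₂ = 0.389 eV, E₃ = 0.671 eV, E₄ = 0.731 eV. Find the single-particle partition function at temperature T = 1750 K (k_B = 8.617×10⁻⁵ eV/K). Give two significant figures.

k_BT = 8.617×10⁻⁵ × 1750 K = 0.1508 eV.
Eᵢ/kT = 0.5743, 1.625, 2.580, 4.450, 4.847.
Z = Σ e^(−Eᵢ/kT) = e^(−0.5743) + e^(−1.625) + e^(−2.580) + e^(−4.450) + e^(−4.847) = 0.5631 + 0.1969 + 0.07577 + 0.01168 + 0.007852 = 0.8553.

Z = 0.86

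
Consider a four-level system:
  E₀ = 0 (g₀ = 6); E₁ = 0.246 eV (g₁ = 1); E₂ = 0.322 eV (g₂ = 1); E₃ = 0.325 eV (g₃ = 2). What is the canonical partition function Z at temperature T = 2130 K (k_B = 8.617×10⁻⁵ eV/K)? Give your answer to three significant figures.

Z = 6.78

k_BT = 8.617×10⁻⁵ × 2130 K = 0.18354 eV.
Eᵢ/kT = 0, 1.3403, 1.7544, 1.7707.
Z = Σ gᵢe^(−Eᵢ/kT) = 6·e^(−0) + 1·e^(−1.3403) + 1·e^(−1.7544) + 2·e^(−1.7707) = 6.0000 + 0.26177 + 0.17301 + 0.34043 = 6.7752.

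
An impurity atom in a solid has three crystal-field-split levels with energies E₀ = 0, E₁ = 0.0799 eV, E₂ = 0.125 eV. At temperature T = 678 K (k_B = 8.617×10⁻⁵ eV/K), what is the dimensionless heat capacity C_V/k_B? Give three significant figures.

0.548

k_BT = 8.617×10⁻⁵ × 678 K = 0.058423 eV.
Eᵢ/kT = 0, 1.3676, 2.1396.
Z = Σ e^(−Eᵢ/kT) = e^(−0) + e^(−1.3676) + e^(−2.1396) = 1.0000 + 0.25472 + 0.11770 = 1.3724.
⟨E⟩ = 0.025550 eV, ⟨E²⟩ = 0.0025249 eV².
C_V/k_B = (⟨E²⟩ − ⟨E⟩²)/(kT)² = (0.0025249 − 0.00065280)/0.0034132 = 0.548.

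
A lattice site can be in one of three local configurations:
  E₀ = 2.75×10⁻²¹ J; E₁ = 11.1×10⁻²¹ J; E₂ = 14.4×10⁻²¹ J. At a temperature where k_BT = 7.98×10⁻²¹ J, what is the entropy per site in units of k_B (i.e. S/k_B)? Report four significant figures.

Eᵢ/kT = 0.344612, 1.39098, 1.80451.
Z = Σ e^(−Eᵢ/kT) = e^(−0.344612) + e^(−1.39098) + e^(−1.80451) = 0.708495 + 0.248831 + 0.164555 = 1.12188.
⟨E⟩ = Σ EᵢPᵢ = 6.31082 ×10⁻²¹ J.
S/k_B = ln Z + ⟨E⟩/kT = ln(1.12188) + 6.31082/7.98 = 0.115006 + 0.790830 = 0.9058.

0.9058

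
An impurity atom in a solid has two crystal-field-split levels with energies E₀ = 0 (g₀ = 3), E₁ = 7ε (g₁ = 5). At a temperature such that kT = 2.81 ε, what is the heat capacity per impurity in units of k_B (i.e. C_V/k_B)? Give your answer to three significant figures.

Eᵢ/kT = 0, 2.4911.
Z = Σ gᵢe^(−Eᵢ/kT) = 3·e^(−0) + 5·e^(−2.4911) = 3.0000 + 0.41409 = 3.4141.
⟨E⟩ = 0.84902 ε, ⟨E²⟩ = 5.9431 ε².
C_V/k_B = (⟨E²⟩ − ⟨E⟩²)/(kT)² = (5.9431 − 0.72083)/7.8961 = 0.661.

0.661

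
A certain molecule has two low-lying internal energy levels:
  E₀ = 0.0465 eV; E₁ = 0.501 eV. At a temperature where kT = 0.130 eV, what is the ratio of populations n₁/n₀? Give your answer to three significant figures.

n₁/n₀ = exp[−(E₁−E₀)/kT] = exp(−(0.4545 eV)/(0.130 eV)) = exp(-3.4962) = 0.0303.

0.0303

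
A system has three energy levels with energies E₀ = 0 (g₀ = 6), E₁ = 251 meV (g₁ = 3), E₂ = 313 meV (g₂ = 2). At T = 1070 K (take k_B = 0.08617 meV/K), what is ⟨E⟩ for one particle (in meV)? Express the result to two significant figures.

k_BT = 0.08617 × 1070 K = 92.20 meV.
Eᵢ/kT = 0, 2.722, 3.395.
Z = Σ gᵢe^(−Eᵢ/kT) = 6·e^(−0) + 3·e^(−2.722) + 2·e^(−3.395) = 6.000 + 0.1972 + 0.06708 = 6.264.
⟨E⟩ = Σ Eᵢ gᵢe^(−Eᵢ/kT) / Z = (0·6.000 + 251·0.1972 + 313·0.06708) / 6.264 = 11 meV.

11 meV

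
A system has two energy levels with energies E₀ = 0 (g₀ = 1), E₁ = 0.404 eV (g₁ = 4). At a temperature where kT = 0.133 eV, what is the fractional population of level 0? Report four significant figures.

0.8391

Eᵢ/kT = 0, 3.03759.
Z = Σ gᵢe^(−Eᵢ/kT) = 1·e^(−0) + 4·e^(−3.03759) = 1.00000 + 0.191801 = 1.19180.
P₀ = g₀ e^(−E₀/kT) / Z = 1.00000/1.19180 = 0.8391.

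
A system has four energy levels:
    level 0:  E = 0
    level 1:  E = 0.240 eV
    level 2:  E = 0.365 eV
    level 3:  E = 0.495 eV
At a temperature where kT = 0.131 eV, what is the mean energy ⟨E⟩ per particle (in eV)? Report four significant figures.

Eᵢ/kT = 0, 1.83206, 2.78626, 3.77863.
Z = Σ e^(−Eᵢ/kT) = e^(−0) + e^(−1.83206) + e^(−2.78626) + e^(−3.77863) = 1.00000 + 0.160083 + 0.0616514 + 0.0228540 = 1.24459.
⟨E⟩ = Σ Eᵢ e^(−Eᵢ/kT) / Z = (0·1.00000 + 0.240·0.160083 + 0.365·0.0616514 + 0.495·0.0228540) / 1.24459 = 0.05804 eV.

0.05804 eV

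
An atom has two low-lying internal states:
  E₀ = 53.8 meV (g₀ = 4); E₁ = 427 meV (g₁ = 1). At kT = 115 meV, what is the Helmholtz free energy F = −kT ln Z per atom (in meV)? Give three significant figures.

Eᵢ/kT = 0.46783, 3.7130.
Z = Σ gᵢe^(−Eᵢ/kT) = 4·e^(−0.46783) + 1·e^(−3.7130) = 2.5054 + 0.024404 = 2.5298.
F = −kT ln Z = −115 × ln(2.5298) = −115 × 0.92814 = -107 meV.

-107 meV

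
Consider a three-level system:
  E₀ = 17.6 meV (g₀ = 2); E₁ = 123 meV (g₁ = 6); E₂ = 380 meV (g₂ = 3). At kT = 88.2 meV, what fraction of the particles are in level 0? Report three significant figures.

Eᵢ/kT = 0.19955, 1.3946, 4.3084.
Z = Σ gᵢe^(−Eᵢ/kT) = 2·e^(−0.19955) + 6·e^(−1.3946) + 3·e^(−4.3084) = 1.6382 + 1.4876 + 0.040365 = 3.1662.
P₀ = g₀ e^(−E₀/kT) / Z = 1.6382/3.1662 = 0.517.

0.517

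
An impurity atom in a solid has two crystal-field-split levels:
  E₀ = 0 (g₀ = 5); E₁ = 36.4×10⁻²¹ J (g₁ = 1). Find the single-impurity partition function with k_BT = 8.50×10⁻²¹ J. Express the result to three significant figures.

Eᵢ/kT = 0, 4.2824.
Z = Σ gᵢe^(−Eᵢ/kT) = 5·e^(−0) + 1·e^(−4.2824) = 5.0000 + 0.013809 = 5.0138.

Z = 5.01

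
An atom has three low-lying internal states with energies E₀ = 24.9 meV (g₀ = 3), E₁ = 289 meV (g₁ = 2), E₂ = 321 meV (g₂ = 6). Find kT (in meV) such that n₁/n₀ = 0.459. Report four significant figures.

707.6 meV

n₁/n₀ = (g₁/g₀) exp[−(E₁−E₀)/kT] = 0.459.
⇒ (E₁−E₀)/kT = ln((2/3)/0.459) = ln(1.45243) = 0.373238.
kT = 264.1 meV / 0.373238 = 707.6 meV.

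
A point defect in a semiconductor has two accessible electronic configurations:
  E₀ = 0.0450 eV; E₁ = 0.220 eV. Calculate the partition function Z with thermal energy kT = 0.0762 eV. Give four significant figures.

Z = 0.6098

Eᵢ/kT = 0.590551, 2.88714.
Z = Σ e^(−Eᵢ/kT) = e^(−0.590551) + e^(−2.88714) = 0.554022 + 0.0557354 = 0.609757.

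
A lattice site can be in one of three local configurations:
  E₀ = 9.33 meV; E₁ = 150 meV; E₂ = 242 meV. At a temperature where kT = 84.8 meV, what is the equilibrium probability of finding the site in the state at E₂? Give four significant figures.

Eᵢ/kT = 0.110024, 1.76887, 2.85377.
Z = Σ e^(−Eᵢ/kT) = e^(−0.110024) + e^(−1.76887) + e^(−2.85377) = 0.895813 + 0.170526 + 0.0576267 = 1.12397.
P₂ = e^(−E₂/kT) / Z = 0.0576267/1.12397 = 0.05127.

0.05127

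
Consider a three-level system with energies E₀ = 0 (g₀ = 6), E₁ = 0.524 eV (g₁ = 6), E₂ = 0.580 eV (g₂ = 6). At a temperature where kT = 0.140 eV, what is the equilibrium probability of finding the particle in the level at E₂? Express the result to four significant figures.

0.01527

Eᵢ/kT = 0, 3.74286, 4.14286.
Z = Σ gᵢe^(−Eᵢ/kT) = 6·e^(−0) + 6·e^(−3.74286) + 6·e^(−4.14286) = 6.00000 + 0.142118 + 0.0952643 = 6.23738.
P₂ = g₂ e^(−E₂/kT) / Z = 0.0952643/6.23738 = 0.01527.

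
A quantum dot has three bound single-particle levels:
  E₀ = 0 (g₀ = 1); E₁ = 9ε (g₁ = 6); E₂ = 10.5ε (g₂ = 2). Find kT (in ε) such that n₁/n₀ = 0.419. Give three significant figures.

3.38 ε

n₁/n₀ = (g₁/g₀) exp[−(E₁−E₀)/kT] = 0.419.
⇒ (E₁−E₀)/kT = ln((6/1)/0.419) = ln(14.320) = 2.6617.
kT = 9ε / 2.6617 = 3.38 ε.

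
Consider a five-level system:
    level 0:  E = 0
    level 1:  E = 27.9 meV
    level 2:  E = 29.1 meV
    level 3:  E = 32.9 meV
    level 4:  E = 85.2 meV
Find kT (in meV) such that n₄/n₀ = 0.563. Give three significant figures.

148 meV

n₄/n₀ = exp[−(E₄−E₀)/kT] = 0.563.
⇒ (E₄−E₀)/kT = ln(1/0.563) = ln(1.7762) = 0.57448.
kT = 85.2 meV / 0.57448 = 148 meV.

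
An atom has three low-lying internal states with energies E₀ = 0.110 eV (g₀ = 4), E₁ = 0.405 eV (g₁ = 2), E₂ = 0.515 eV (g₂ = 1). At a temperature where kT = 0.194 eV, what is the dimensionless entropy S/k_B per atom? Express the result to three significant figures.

1.72

Eᵢ/kT = 0.56701, 2.0876, 2.6546.
Z = Σ gᵢe^(−Eᵢ/kT) = 4·e^(−0.56701) + 2·e^(−2.0876) + 1·e^(−2.6546) = 2.2689 + 0.24797 + 0.070327 = 2.5872.
⟨E⟩ = Σ EᵢPᵢ = 0.14928 eV.
S/k_B = ln Z + ⟨E⟩/kT = ln(2.5872) + 0.14928/0.194 = 0.95058 + 0.76948 = 1.72.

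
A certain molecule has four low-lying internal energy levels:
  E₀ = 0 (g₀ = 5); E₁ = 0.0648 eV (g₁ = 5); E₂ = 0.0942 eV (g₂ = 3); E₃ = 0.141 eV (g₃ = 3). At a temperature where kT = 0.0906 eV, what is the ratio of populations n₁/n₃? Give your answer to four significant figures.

3.865

n₁/n₃ = (g₁/g₃) exp[−(E₁−E₃)/kT] = (5/3) × exp(−(-0.0762 eV)/(0.0906 eV)) = (5/3) × exp(0.841060) = 3.865.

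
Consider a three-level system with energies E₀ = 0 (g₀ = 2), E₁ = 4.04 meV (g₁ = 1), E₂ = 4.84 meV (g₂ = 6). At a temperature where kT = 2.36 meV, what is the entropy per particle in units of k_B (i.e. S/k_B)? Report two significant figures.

Eᵢ/kT = 0, 1.712, 2.051.
Z = Σ gᵢe^(−Eᵢ/kT) = 2·e^(−0) + 1·e^(−1.712) + 6·e^(−2.051) = 2.000 + 0.1805 + 0.7716 = 2.952.
⟨E⟩ = Σ EᵢPᵢ = 1.512 meV.
S/k_B = ln Z + ⟨E⟩/kT = ln(2.952) + 1.512/2.36 = 1.082 + 0.6407 = 1.7.

1.7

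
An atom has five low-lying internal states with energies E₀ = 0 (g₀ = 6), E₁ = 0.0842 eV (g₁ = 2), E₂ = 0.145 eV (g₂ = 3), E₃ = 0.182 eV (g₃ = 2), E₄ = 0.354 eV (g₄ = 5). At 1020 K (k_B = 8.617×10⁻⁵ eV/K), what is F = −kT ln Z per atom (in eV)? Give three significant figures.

k_BT = 8.617×10⁻⁵ × 1020 K = 0.087893 eV.
Eᵢ/kT = 0, 0.95798, 1.6497, 2.0707, 4.0276.
Z = Σ gᵢe^(−Eᵢ/kT) = 6·e^(−0) + 2·e^(−0.95798) + 3·e^(−1.6497) + 2·e^(−2.0707) + 5·e^(−4.0276) = 6.0000 + 0.76733 + 0.57632 + 0.25219 + 0.089085 = 7.6849.
F = −kT ln Z = −0.087893 × ln(7.6849) = −0.087893 × 2.0393 = -0.179 eV.

-0.179 eV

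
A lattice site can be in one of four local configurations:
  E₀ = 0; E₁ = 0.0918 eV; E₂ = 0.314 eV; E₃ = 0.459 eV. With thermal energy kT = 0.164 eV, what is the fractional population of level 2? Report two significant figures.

Eᵢ/kT = 0, 0.5598, 1.915, 2.799.
Z = Σ e^(−Eᵢ/kT) = e^(−0) + e^(−0.5598) + e^(−1.915) + e^(−2.799) = 1.000 + 0.5713 + 0.1473 + 0.06087 = 1.779.
P₂ = e^(−E₂/kT) / Z = 0.1473/1.779 = 0.083.

0.083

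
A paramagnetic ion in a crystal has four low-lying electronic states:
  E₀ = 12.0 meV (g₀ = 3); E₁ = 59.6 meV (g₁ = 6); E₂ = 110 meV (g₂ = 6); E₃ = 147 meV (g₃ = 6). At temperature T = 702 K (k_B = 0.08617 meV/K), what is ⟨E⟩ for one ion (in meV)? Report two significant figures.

k_BT = 0.08617 × 702 K = 60.49 meV.
Eᵢ/kT = 0.1984, 0.9853, 1.818, 2.430.
Z = Σ gᵢe^(−Eᵢ/kT) = 3·e^(−0.1984) + 6·e^(−0.9853) + 6·e^(−1.818) + 6·e^(−2.430) = 2.460 + 2.240 + 0.9741 + 0.5282 = 6.202.
⟨E⟩ = Σ Eᵢ gᵢe^(−Eᵢ/kT) / Z = (12.0·2.460 + 59.6·2.240 + 110·0.9741 + 147·0.5282) / 6.202 = 56 meV.

56 meV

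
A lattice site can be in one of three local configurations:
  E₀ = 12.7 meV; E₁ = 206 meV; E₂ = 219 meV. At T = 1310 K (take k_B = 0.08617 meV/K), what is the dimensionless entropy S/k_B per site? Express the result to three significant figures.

k_BT = 0.08617 × 1310 K = 112.88 meV.
Eᵢ/kT = 0.11251, 1.8249, 1.9401.
Z = Σ e^(−Eᵢ/kT) = e^(−0.11251) + e^(−1.8249) + e^(−1.9401) = 0.89359 + 0.16123 + 0.14369 = 1.1985.
⟨E⟩ = Σ EᵢPᵢ = 63.438 meV.
S/k_B = ln Z + ⟨E⟩/kT = ln(1.1985) + 63.438/112.88 = 0.18107 + 0.56200 = 0.743.

0.743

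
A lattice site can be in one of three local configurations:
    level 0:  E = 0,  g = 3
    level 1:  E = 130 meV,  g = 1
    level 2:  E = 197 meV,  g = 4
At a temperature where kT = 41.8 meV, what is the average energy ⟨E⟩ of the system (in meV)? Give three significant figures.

Eᵢ/kT = 0, 3.1100, 4.7129.
Z = Σ gᵢe^(−Eᵢ/kT) = 3·e^(−0) + 1·e^(−3.1100) + 4·e^(−4.7129) = 3.0000 + 0.044601 + 0.035915 = 3.0805.
⟨E⟩ = Σ Eᵢ gᵢe^(−Eᵢ/kT) / Z = (0·3.0000 + 130·0.044601 + 197·0.035915) / 3.0805 = 4.18 meV.

4.18 meV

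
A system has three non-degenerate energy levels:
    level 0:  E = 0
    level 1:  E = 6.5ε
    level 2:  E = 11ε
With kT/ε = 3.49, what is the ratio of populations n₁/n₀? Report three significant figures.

0.155

n₁/n₀ = exp[−(E₁−E₀)/kT] = exp(−(6.5ε)/(3.49ε)) = exp(-1.8625) = 0.155.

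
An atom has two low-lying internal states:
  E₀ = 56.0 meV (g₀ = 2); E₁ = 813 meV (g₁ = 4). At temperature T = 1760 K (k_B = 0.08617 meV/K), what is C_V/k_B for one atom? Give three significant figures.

k_BT = 0.08617 × 1760 K = 151.66 meV.
Eᵢ/kT = 0.36925, 5.3607.
Z = Σ gᵢe^(−Eᵢ/kT) = 2·e^(−0.36925) + 4·e^(−5.3607) = 1.3825 + 0.018790 = 1.4013.
⟨E⟩ = 66.150 meV, ⟨E²⟩ = 11957 meV².
C_V/k_B = (⟨E²⟩ − ⟨E⟩²)/(kT)² = (11957 − 4375.8)/23001 = 0.330.

0.330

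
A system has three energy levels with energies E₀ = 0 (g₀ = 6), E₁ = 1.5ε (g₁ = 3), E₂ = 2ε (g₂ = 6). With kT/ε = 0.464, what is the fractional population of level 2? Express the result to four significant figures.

Eᵢ/kT = 0, 3.23276, 4.31034.
Z = Σ gᵢe^(−Eᵢ/kT) = 6·e^(−0) + 3·e^(−3.23276) + 6·e^(−4.31034) = 6.00000 + 0.118345 + 0.0805739 = 6.19892.
P₂ = g₂ e^(−E₂/kT) / Z = 0.0805739/6.19892 = 0.01300.

0.01300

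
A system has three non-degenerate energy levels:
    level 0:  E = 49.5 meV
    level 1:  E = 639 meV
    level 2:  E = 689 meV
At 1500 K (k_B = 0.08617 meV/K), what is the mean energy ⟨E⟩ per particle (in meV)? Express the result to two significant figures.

60 meV

k_BT = 0.08617 × 1500 K = 129.3 meV.
Eᵢ/kT = 0.3828, 4.942, 5.329.
Z = Σ e^(−Eᵢ/kT) = e^(−0.3828) + e^(−4.942) + e^(−5.329) = 0.6819 + 0.007140 + 0.004849 = 0.6939.
⟨E⟩ = Σ Eᵢ e^(−Eᵢ/kT) / Z = (49.5·0.6819 + 639·0.007140 + 689·0.004849) / 0.6939 = 60 meV.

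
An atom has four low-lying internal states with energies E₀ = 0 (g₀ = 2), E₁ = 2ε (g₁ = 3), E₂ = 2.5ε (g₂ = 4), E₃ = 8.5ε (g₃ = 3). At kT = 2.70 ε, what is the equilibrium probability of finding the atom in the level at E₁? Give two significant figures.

Eᵢ/kT = 0, 0.7407, 0.9259, 3.148.
Z = Σ gᵢe^(−Eᵢ/kT) = 2·e^(−0) + 3·e^(−0.7407) + 4·e^(−0.9259) + 3·e^(−3.148) = 2.000 + 1.430 + 1.585 + 0.1288 = 5.144.
P₁ = g₁ e^(−E₁/kT) / Z = 1.430/5.144 = 0.28.

0.28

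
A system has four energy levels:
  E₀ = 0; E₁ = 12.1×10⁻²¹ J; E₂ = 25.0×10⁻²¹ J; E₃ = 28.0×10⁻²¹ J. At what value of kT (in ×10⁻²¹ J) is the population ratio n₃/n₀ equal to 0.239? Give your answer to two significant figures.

20 ×10⁻²¹ J

n₃/n₀ = exp[−(E₃−E₀)/kT] = 0.239.
⇒ (E₃−E₀)/kT = ln(1/0.239) = ln(4.184) = 1.431.
kT = 28.0 ×10⁻²¹ J / 1.431 = 20 ×10⁻²¹ J.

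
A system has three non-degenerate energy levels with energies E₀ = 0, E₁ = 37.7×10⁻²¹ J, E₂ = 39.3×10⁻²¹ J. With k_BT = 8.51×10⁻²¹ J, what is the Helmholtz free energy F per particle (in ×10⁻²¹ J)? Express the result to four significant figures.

Eᵢ/kT = 0, 4.43008, 4.61810.
Z = Σ e^(−Eᵢ/kT) = e^(−0) + e^(−4.43008) + e^(−4.61810) = 1.00000 + 0.0119135 + 0.00987153 = 1.02179.
F = −kT ln Z = −8.51 × ln(1.02179) = −8.51 × 0.0215560 = -0.1834 ×10⁻²¹ J.

-0.1834 ×10⁻²¹ J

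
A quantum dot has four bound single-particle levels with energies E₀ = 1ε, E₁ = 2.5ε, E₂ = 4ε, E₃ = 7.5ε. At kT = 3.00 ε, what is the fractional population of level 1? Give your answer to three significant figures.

Eᵢ/kT = 0.33333, 0.83333, 1.3333, 2.5000.
Z = Σ e^(−Eᵢ/kT) = e^(−0.33333) + e^(−0.83333) + e^(−1.3333) + e^(−2.5000) = 0.71653 + 0.43460 + 0.26361 + 0.082085 = 1.4968.
P₁ = e^(−E₁/kT) / Z = 0.43460/1.4968 = 0.290.

0.290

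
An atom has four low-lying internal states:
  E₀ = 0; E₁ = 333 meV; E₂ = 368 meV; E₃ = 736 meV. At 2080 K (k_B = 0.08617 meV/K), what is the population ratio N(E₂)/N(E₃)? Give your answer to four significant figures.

k_BT = 0.08617 × 2080 K = 179.234 meV.
n₂/n₃ = exp[−(E₂−E₃)/kT] = exp(−(-368 meV)/(179.234 meV)) = exp(2.05318) = 7.793.

7.793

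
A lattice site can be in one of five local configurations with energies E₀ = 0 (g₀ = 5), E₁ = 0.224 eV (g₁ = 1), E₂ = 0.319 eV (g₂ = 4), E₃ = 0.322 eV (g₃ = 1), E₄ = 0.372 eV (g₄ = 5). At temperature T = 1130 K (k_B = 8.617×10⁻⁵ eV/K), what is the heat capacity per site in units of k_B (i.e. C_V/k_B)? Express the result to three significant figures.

k_BT = 8.617×10⁻⁵ × 1130 K = 0.097372 eV.
Eᵢ/kT = 0, 2.3005, 3.2761, 3.3069, 3.8204.
Z = Σ gᵢe^(−Eᵢ/kT) = 5·e^(−0) + 1·e^(−2.3005) + 4·e^(−3.2761) + 1·e^(−3.3069) + 5·e^(−3.8204) = 5.0000 + 0.10021 + 0.15110 + 0.036630 + 0.10960 = 5.3975.
⟨E⟩ = 0.022828 eV, ⟨E²⟩ = 0.0072939 eV².
C_V/k_B = (⟨E²⟩ − ⟨E⟩²)/(kT)² = (0.0072939 − 0.00052112)/0.0094813 = 0.714.

0.714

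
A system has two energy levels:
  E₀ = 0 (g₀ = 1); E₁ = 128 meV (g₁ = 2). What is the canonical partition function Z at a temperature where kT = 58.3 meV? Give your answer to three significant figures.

Eᵢ/kT = 0, 2.1955.
Z = Σ gᵢe^(−Eᵢ/kT) = 1·e^(−0) + 2·e^(−2.1955) = 1.0000 + 0.22261 = 1.2226.

Z = 1.22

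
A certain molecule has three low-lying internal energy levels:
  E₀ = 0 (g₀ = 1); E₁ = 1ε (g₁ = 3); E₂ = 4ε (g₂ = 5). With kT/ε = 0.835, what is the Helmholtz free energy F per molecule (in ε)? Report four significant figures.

-0.5565 ε

Eᵢ/kT = 0, 1.19760, 4.79042.
Z = Σ gᵢe^(−Eᵢ/kT) = 1·e^(−0) + 3·e^(−1.19760) + 5·e^(−4.79042) = 1.00000 + 0.905754 + 0.0415448 = 1.94730.
F = −kT ln Z = −0.835 × ln(1.94730) = −0.835 × 0.666444 = -0.5565 ε.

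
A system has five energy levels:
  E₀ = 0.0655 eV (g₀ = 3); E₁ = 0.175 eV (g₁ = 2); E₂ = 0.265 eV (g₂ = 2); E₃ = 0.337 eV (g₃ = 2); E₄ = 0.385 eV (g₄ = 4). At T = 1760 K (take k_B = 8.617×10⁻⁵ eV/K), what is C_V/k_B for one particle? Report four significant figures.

k_BT = 8.617×10⁻⁵ × 1760 K = 0.151659 eV.
Eᵢ/kT = 0.431890, 1.15390, 1.74734, 2.22209, 2.53859.
Z = Σ gᵢe^(−Eᵢ/kT) = 3·e^(−0.431890) + 2·e^(−1.15390) + 2·e^(−1.74734) + 2·e^(−2.22209) + 4·e^(−2.53859) = 1.94784 + 0.630809 + 0.348474 + 0.216765 + 0.315911 = 3.45980.
⟨E⟩ = 0.151742 eV, ⟨E²⟩ = 0.0357219 eV².
C_V/k_B = (⟨E²⟩ − ⟨E⟩²)/(kT)² = (0.0357219 − 0.0230256)/0.0230005 = 0.5520.

0.5520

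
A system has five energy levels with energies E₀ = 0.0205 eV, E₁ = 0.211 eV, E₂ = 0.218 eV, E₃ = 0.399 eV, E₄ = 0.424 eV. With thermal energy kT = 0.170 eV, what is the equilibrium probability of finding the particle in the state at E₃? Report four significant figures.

Eᵢ/kT = 0.120588, 1.24118, 1.28235, 2.34706, 2.49412.
Z = Σ e^(−Eᵢ/kT) = e^(−0.120588) + e^(−1.24118) + e^(−1.28235) + e^(−2.34706) + e^(−2.49412) = 0.886399 + 0.289043 + 0.277385 + 0.0956500 + 0.0825691 = 1.63105.
P₃ = e^(−E₃/kT) / Z = 0.0956500/1.63105 = 0.05864.

0.05864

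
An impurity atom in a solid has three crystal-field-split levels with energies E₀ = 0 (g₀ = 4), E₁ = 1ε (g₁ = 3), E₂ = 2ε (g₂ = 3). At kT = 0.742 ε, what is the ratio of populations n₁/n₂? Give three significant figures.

3.85

n₁/n₂ = (g₁/g₂) exp[−(E₁−E₂)/kT] = (3/3) × exp(−(-1ε)/(0.742ε)) = (3/3) × exp(1.3477) = 3.85.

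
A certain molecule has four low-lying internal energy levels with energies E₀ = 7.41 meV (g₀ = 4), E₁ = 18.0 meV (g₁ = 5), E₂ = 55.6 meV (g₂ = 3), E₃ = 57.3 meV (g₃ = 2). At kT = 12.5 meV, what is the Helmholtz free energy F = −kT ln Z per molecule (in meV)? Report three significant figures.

Eᵢ/kT = 0.59280, 1.4400, 4.4480, 4.5840.
Z = Σ gᵢe^(−Eᵢ/kT) = 4·e^(−0.59280) + 5·e^(−1.4400) + 3·e^(−4.4480) + 2·e^(−4.5840) = 2.2111 + 1.1846 + 0.035106 + 0.020428 = 3.4512.
F = −kT ln Z = −12.5 × ln(3.4512) = −12.5 × 1.2387 = -15.5 meV.

-15.5 meV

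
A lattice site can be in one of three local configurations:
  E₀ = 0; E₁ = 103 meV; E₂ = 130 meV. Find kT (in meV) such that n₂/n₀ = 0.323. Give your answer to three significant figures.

n₂/n₀ = exp[−(E₂−E₀)/kT] = 0.323.
⇒ (E₂−E₀)/kT = ln(1/0.323) = ln(3.0960) = 1.1301.
kT = 130 meV / 1.1301 = 115 meV.

115 meV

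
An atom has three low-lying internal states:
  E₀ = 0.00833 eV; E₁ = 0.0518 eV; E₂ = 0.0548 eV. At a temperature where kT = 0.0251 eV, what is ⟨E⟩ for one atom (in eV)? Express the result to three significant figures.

0.0196 eV

Eᵢ/kT = 0.33187, 2.0637, 2.1833.
Z = Σ e^(−Eᵢ/kT) = e^(−0.33187) + e^(−2.0637) + e^(−2.1833) = 0.71758 + 0.12698 + 0.11267 = 0.95723.
⟨E⟩ = Σ Eᵢ e^(−Eᵢ/kT) / Z = (0.00833·0.71758 + 0.0518·0.12698 + 0.0548·0.11267) / 0.95723 = 0.0196 eV.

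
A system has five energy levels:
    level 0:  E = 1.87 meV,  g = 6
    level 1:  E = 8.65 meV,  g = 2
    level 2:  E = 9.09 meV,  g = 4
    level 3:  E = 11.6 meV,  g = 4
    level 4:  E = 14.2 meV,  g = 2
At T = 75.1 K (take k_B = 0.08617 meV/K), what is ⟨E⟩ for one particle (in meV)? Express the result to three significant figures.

4.76 meV

k_BT = 0.08617 × 75.1 K = 6.4714 meV.
Eᵢ/kT = 0.28896, 1.3367, 1.4046, 1.7925, 2.1943.
Z = Σ gᵢe^(−Eᵢ/kT) = 6·e^(−0.28896) + 2·e^(−1.3367) + 4·e^(−1.4046) + 4·e^(−1.7925) + 2·e^(−2.1943) = 4.4943 + 0.52542 + 0.98186 + 0.66617 + 0.22287 = 6.8906.
⟨E⟩ = Σ Eᵢ gᵢe^(−Eᵢ/kT) / Z = (1.87·4.4943 + 8.65·0.52542 + 9.09·0.98186 + 11.6·0.66617 + 14.2·0.22287) / 6.8906 = 4.76 meV.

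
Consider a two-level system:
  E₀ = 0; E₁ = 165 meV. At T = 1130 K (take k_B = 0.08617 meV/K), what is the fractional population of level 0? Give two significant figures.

0.84

k_BT = 0.08617 × 1130 K = 97.37 meV.
Eᵢ/kT = 0, 1.695.
Z = Σ e^(−Eᵢ/kT) = e^(−0) + e^(−1.695) = 1.000 + 0.1836 = 1.184.
P₀ = e^(−E₀/kT) / Z = 1.000/1.184 = 0.84.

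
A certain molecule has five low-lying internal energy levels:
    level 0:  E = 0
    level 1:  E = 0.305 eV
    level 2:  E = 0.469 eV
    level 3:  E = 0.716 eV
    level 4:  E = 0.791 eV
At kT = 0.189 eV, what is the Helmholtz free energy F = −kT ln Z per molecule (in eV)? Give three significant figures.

Eᵢ/kT = 0, 1.6138, 2.4815, 3.7884, 4.1852.
Z = Σ e^(−Eᵢ/kT) = e^(−0) + e^(−1.6138) + e^(−2.4815) + e^(−3.7884) + e^(−4.1852) = 1.0000 + 0.19913 + 0.083618 + 0.022632 + 0.015219 = 1.3206.
F = −kT ln Z = −0.189 × ln(1.3206) = −0.189 × 0.27809 = -0.0526 eV.

-0.0526 eV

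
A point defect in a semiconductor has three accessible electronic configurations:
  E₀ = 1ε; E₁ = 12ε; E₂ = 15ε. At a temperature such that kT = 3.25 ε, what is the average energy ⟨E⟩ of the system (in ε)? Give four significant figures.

1.536 ε

Eᵢ/kT = 0.307692, 3.69231, 4.61538.
Z = Σ e^(−Eᵢ/kT) = e^(−0.307692) + e^(−3.69231) + e^(−4.61538) = 0.735142 + 0.0249144 + 0.00989842 = 0.769955.
⟨E⟩ = Σ Eᵢ e^(−Eᵢ/kT) / Z = (1·0.735142 + 12·0.0249144 + 15·0.00989842) / 0.769955 = 1.536 ε.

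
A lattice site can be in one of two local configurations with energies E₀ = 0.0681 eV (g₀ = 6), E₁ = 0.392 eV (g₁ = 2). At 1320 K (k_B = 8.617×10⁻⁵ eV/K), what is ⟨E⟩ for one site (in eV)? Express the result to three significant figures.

0.0742 eV

k_BT = 8.617×10⁻⁵ × 1320 K = 0.11374 eV.
Eᵢ/kT = 0.59873, 3.4465.
Z = Σ gᵢe^(−Eᵢ/kT) = 6·e^(−0.59873) + 2·e^(−3.4465) = 3.2971 + 0.063714 = 3.3608.
⟨E⟩ = Σ Eᵢ gᵢe^(−Eᵢ/kT) / Z = (0.0681·3.2971 + 0.392·0.063714) / 3.3608 = 0.0742 eV.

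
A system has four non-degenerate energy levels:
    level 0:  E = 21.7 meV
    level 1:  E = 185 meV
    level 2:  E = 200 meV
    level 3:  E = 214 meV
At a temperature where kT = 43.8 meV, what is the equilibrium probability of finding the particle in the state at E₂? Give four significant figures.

Eᵢ/kT = 0.495434, 4.22374, 4.56621, 4.88584.
Z = Σ e^(−Eᵢ/kT) = e^(−0.495434) + e^(−4.22374) + e^(−4.56621) + e^(−4.88584) = 0.609306 + 0.0146438 + 0.0103973 + 0.00755278 = 0.641900.
P₂ = e^(−E₂/kT) / Z = 0.0103973/0.641900 = 0.01620.

0.01620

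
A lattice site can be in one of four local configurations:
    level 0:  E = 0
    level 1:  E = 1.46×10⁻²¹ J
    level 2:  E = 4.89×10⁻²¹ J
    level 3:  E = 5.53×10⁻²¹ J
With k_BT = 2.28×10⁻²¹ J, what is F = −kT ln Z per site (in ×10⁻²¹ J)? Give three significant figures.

Eᵢ/kT = 0, 0.64035, 2.1447, 2.4254.
Z = Σ e^(−Eᵢ/kT) = e^(−0) + e^(−0.64035) + e^(−2.1447) + e^(−2.4254) = 1.0000 + 0.52711 + 0.11710 + 0.088443 = 1.7327.
F = −kT ln Z = −2.28 × ln(1.7327) = −2.28 × 0.54968 = -1.25 ×10⁻²¹ J.

-1.25 ×10⁻²¹ J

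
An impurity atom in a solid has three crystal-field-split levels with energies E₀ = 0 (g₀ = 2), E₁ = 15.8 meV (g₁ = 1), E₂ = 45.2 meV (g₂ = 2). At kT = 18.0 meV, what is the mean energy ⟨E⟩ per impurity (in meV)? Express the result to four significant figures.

5.394 meV

Eᵢ/kT = 0, 0.877778, 2.51111.
Z = Σ gᵢe^(−Eᵢ/kT) = 2·e^(−0) + 1·e^(−0.877778) + 2·e^(−2.51111) = 2.00000 + 0.415706 + 0.162356 = 2.57806.
⟨E⟩ = Σ Eᵢ gᵢe^(−Eᵢ/kT) / Z = (0·2.00000 + 15.8·0.415706 + 45.2·0.162356) / 2.57806 = 5.394 meV.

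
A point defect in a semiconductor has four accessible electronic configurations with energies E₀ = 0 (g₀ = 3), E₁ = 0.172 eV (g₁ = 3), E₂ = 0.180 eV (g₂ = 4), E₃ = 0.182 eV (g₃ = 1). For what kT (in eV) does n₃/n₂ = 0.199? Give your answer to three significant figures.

n₃/n₂ = (g₃/g₂) exp[−(E₃−E₂)/kT] = 0.199.
⇒ (E₃−E₂)/kT = ln((1/4)/0.199) = ln(1.2563) = 0.22817.
kT = 0.002 eV / 0.22817 = 0.00877 eV.

0.00877 eV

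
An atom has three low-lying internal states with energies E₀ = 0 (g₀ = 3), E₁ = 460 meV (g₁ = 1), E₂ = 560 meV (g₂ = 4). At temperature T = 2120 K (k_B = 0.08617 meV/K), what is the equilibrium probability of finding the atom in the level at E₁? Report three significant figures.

0.0247

k_BT = 0.08617 × 2120 K = 182.68 meV.
Eᵢ/kT = 0, 2.5181, 3.0655.
Z = Σ gᵢe^(−Eᵢ/kT) = 3·e^(−0) + 1·e^(−2.5181) + 4·e^(−3.0655) = 3.0000 + 0.080613 + 0.18652 = 3.2671.
P₁ = g₁ e^(−E₁/kT) / Z = 0.080613/3.2671 = 0.0247.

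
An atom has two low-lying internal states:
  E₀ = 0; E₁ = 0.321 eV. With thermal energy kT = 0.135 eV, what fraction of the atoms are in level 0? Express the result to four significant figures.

0.9151

Eᵢ/kT = 0, 2.37778.
Z = Σ e^(−Eᵢ/kT) = e^(−0) + e^(−2.37778) = 1.00000 + 0.0927563 = 1.09276.
P₀ = e^(−E₀/kT) / Z = 1.00000/1.09276 = 0.9151.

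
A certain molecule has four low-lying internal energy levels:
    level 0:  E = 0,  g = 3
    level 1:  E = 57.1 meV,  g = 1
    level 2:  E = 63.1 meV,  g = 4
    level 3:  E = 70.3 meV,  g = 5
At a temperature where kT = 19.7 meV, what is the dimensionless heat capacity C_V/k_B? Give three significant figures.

Eᵢ/kT = 0, 2.8985, 3.2030, 3.5685.
Z = Σ gᵢe^(−Eᵢ/kT) = 3·e^(−0) + 1·e^(−2.8985) + 4·e^(−3.2030) + 5·e^(−3.5685) = 3.0000 + 0.055106 + 0.16256 + 0.14099 = 3.3587.
⟨E⟩ = 6.9419 meV, ⟨E²⟩ = 453.66 meV².
C_V/k_B = (⟨E²⟩ − ⟨E⟩²)/(kT)² = (453.66 − 48.190)/388.09 = 1.04.

1.04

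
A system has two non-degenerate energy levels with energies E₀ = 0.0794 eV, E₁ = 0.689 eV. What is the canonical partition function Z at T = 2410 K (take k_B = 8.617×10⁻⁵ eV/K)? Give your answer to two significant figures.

k_BT = 8.617×10⁻⁵ × 2410 K = 0.2077 eV.
Eᵢ/kT = 0.3823, 3.317.
Z = Σ e^(−Eᵢ/kT) = e^(−0.3823) + e^(−3.317) = 0.6823 + 0.03626 = 0.7186.

Z = 0.72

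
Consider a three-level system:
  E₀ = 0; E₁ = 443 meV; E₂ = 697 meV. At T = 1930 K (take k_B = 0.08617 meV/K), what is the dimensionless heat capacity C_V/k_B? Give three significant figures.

k_BT = 0.08617 × 1930 K = 166.31 meV.
Eᵢ/kT = 0, 2.6637, 4.1910.
Z = Σ e^(−Eᵢ/kT) = e^(−0) + e^(−2.6637) + e^(−4.1910) = 1.0000 + 0.069690 + 0.015131 = 1.0848.
⟨E⟩ = 38.181 meV, ⟨E²⟩ = 19384 meV².
C_V/k_B = (⟨E²⟩ − ⟨E⟩²)/(kT)² = (19384 − 1457.8)/27659 = 0.648.

0.648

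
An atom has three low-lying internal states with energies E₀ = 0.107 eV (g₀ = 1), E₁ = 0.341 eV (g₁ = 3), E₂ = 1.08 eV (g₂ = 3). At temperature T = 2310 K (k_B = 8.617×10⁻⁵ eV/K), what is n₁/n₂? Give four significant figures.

k_BT = 8.617×10⁻⁵ × 2310 K = 0.199053 eV.
n₁/n₂ = (g₁/g₂) exp[−(E₁−E₂)/kT] = (3/3) × exp(−(-0.739 eV)/(0.199053 eV)) = (3/3) × exp(3.71258) = 40.96.

40.96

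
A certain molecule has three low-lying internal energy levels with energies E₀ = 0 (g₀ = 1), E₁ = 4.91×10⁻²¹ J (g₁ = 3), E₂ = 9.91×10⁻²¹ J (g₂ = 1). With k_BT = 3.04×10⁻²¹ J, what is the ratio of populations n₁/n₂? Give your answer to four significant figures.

15.54

n₁/n₂ = (g₁/g₂) exp[−(E₁−E₂)/kT] = (3/1) × exp(−(-5.00 ×10⁻²¹ J)/(3.04 ×10⁻²¹ J)) = (3/1) × exp(1.64474) = 15.54.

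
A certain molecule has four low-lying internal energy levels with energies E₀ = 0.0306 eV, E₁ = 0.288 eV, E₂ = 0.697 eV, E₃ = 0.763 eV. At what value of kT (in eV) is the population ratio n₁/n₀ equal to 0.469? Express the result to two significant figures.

n₁/n₀ = exp[−(E₁−E₀)/kT] = 0.469.
⇒ (E₁−E₀)/kT = ln(1/0.469) = ln(2.132) = 0.7571.
kT = 0.2574 eV / 0.7571 = 0.34 eV.

0.34 eV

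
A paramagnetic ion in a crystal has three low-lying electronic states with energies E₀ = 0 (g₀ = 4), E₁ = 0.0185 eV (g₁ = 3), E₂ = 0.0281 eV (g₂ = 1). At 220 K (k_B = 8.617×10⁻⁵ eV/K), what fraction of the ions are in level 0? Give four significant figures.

k_BT = 8.617×10⁻⁵ × 220 K = 0.0189574 eV.
Eᵢ/kT = 0, 0.975872, 1.48227.
Z = Σ gᵢe^(−Eᵢ/kT) = 4·e^(−0) + 3·e^(−0.975872) + 1·e^(−1.48227) = 4.00000 + 1.13059 + 0.227122 = 5.35771.
P₀ = g₀ e^(−E₀/kT) / Z = 4.00000/5.35771 = 0.7466.

0.7466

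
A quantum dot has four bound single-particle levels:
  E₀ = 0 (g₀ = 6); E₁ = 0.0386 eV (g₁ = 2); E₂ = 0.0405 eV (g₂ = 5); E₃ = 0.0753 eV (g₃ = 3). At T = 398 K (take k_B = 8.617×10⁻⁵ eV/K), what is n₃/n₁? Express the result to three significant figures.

0.514

k_BT = 8.617×10⁻⁵ × 398 K = 0.034296 eV.
n₃/n₁ = (g₃/g₁) exp[−(E₃−E₁)/kT] = (3/2) × exp(−(0.0367 eV)/(0.034296 eV)) = (3/2) × exp(-1.0701) = 0.514.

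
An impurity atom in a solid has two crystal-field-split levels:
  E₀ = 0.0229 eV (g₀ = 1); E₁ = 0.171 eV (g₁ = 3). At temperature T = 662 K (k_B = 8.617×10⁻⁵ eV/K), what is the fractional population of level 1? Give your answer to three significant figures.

k_BT = 8.617×10⁻⁵ × 662 K = 0.057045 eV.
Eᵢ/kT = 0.40144, 2.9976.
Z = Σ gᵢe^(−Eᵢ/kT) = 1·e^(−0.40144) + 3·e^(−2.9976) = 0.66936 + 0.14972 = 0.81908.
P₁ = g₁ e^(−E₁/kT) / Z = 0.14972/0.81908 = 0.183.

0.183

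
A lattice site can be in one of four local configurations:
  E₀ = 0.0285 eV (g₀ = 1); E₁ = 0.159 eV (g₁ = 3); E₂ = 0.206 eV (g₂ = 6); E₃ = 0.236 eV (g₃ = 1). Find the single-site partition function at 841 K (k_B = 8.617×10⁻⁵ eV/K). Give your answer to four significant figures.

Z = 1.397

k_BT = 8.617×10⁻⁵ × 841 K = 0.0724690 eV.
Eᵢ/kT = 0.393272, 2.19404, 2.84259, 3.25656.
Z = Σ gᵢe^(−Eᵢ/kT) = 1·e^(−0.393272) + 3·e^(−2.19404) + 6·e^(−2.84259) + 1·e^(−3.25656) = 0.674845 + 0.334397 + 0.349647 + 0.0385207 = 1.39741.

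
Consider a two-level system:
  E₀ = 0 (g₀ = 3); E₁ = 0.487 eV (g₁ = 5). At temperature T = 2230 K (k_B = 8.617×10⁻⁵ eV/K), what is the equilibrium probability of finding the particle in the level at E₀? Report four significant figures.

0.8832

k_BT = 8.617×10⁻⁵ × 2230 K = 0.192159 eV.
Eᵢ/kT = 0, 2.53436.
Z = Σ gᵢe^(−Eᵢ/kT) = 3·e^(−0) + 5·e^(−2.53436) = 3.00000 + 0.396562 = 3.39656.
P₀ = g₀ e^(−E₀/kT) / Z = 3.00000/3.39656 = 0.8832.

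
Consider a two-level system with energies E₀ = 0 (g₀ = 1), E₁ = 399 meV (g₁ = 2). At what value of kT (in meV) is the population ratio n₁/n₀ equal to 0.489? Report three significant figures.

n₁/n₀ = (g₁/g₀) exp[−(E₁−E₀)/kT] = 0.489.
⇒ (E₁−E₀)/kT = ln((2/1)/0.489) = ln(4.0900) = 1.4085.
kT = 399 meV / 1.4085 = 283 meV.

283 meV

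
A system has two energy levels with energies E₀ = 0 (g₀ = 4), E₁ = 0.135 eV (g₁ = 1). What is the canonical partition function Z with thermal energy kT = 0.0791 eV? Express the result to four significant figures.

Eᵢ/kT = 0, 1.70670.
Z = Σ gᵢe^(−Eᵢ/kT) = 4·e^(−0) + 1·e^(−1.70670) = 4.00000 + 0.181464 = 4.18146.

Z = 4.181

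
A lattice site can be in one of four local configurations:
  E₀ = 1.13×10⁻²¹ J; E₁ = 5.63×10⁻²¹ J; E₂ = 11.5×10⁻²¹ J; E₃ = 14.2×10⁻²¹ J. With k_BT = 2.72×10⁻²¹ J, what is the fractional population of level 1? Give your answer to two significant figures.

0.16

Eᵢ/kT = 0.4154, 2.070, 4.228, 5.221.
Z = Σ e^(−Eᵢ/kT) = e^(−0.4154) + e^(−2.070) + e^(−4.228) + e^(−5.221) = 0.6601 + 0.1262 + 0.01458 + 0.005402 = 0.8063.
P₁ = e^(−E₁/kT) / Z = 0.1262/0.8063 = 0.16.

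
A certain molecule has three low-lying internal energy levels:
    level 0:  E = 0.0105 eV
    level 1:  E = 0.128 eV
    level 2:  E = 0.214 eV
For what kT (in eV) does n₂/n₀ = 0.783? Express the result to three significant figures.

n₂/n₀ = exp[−(E₂−E₀)/kT] = 0.783.
⇒ (E₂−E₀)/kT = ln(1/0.783) = ln(1.2771) = 0.24459.
kT = 0.2035 eV / 0.24459 = 0.832 eV.

0.832 eV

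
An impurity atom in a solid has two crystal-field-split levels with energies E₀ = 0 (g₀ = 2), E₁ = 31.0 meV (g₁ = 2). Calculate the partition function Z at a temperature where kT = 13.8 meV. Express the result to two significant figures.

Z = 2.2

Eᵢ/kT = 0, 2.246.
Z = Σ gᵢe^(−Eᵢ/kT) = 2·e^(−0) + 2·e^(−2.246) = 2.000 + 0.2116 = 2.212.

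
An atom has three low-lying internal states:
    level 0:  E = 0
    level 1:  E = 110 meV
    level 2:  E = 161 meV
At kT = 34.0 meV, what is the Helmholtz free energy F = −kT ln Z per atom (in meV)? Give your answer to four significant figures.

Eᵢ/kT = 0, 3.23529, 4.73529.
Z = Σ e^(−Eᵢ/kT) = e^(−0) + e^(−3.23529) + e^(−4.73529) = 1.00000 + 0.0393488 + 0.00877990 = 1.04813.
F = −kT ln Z = −34.0 × ln(1.04813) = −34.0 × 0.0470076 = -1.598 meV.

-1.598 meV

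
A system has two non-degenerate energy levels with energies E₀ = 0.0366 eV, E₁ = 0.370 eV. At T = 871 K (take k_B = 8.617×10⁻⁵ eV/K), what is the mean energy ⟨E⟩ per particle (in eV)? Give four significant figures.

k_BT = 8.617×10⁻⁵ × 871 K = 0.0750541 eV.
Eᵢ/kT = 0.487648, 4.92978.
Z = Σ e^(−Eᵢ/kT) = e^(−0.487648) + e^(−4.92978) = 0.614069 + 0.00722809 = 0.621297.
⟨E⟩ = Σ Eᵢ e^(−Eᵢ/kT) / Z = (0.0366·0.614069 + 0.370·0.00722809) / 0.621297 = 0.04048 eV.

0.04048 eV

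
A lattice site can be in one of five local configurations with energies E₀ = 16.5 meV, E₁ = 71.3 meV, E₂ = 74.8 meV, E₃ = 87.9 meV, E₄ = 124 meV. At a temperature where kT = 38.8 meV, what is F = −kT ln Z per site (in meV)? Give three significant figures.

-3.80 meV

Eᵢ/kT = 0.42526, 1.8376, 1.9278, 2.2655, 3.1959.
Z = Σ e^(−Eᵢ/kT) = e^(−0.42526) + e^(−1.8376) + e^(−1.9278) + e^(−2.2655) + e^(−3.1959) = 0.65360 + 0.15920 + 0.14547 + 0.10378 + 0.040930 = 1.1030.
F = −kT ln Z = −38.8 × ln(1.1030) = −38.8 × 0.098034 = -3.80 meV.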